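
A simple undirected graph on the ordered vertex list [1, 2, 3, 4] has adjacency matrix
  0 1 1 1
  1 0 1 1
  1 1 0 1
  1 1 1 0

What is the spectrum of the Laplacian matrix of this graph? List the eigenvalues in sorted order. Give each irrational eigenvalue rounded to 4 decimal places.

[0, 4, 4, 4]

Each diagonal entry of L is the vertex degree and each off-diagonal entry is -1 where an edge is present, 0 otherwise; in the order [1, 2, 3, 4] the diagonal is [3, 3, 3, 3]. Since every row of L sums to 0, the all-ones vector is in the kernel and 0 is an eigenvalue. The single zero eigenvalue shows the graph is connected. By the matrix-tree theorem the graph has (1/4) * product of the nonzero eigenvalues = 16 spanning trees. The eigenvalues sum to 12, which equals trace(L) = 2|E|.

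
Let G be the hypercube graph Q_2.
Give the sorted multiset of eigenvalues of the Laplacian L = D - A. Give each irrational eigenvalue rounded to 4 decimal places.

The graph has 4 vertices and degree multiset [2, 2, 2, 2]; D is the diagonal matrix of degrees and L = D - A. Since every row of L sums to 0, the all-ones vector is in the kernel and 0 is an eigenvalue. The single zero eigenvalue shows the graph is connected. There is one zero in the spectrum, matching the 1 component. By the matrix-tree theorem the graph has (1/4) * product of the nonzero eigenvalues = 4 spanning trees.

[0, 2, 2, 4]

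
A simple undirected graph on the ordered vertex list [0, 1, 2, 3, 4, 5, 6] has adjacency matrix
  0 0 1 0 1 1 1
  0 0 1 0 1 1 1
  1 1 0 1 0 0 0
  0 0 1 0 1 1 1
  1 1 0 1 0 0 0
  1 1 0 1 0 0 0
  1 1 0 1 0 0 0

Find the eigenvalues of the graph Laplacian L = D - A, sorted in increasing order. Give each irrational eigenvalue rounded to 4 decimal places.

[0, 3, 3, 3, 4, 4, 7]

Each diagonal entry of L is the vertex degree and each off-diagonal entry is -1 where an edge is present, 0 otherwise; in the order [0, 1, 2, 3, 4, 5, 6] the diagonal is [4, 4, 3, 4, 3, 3, 3]. Diagonalising L (or applying a numerical eigensolver to the 7x7 matrix) gives the spectrum above. The single zero eigenvalue shows the graph is connected. The eigenvalues sum to 24, which equals trace(L) = 2|E|.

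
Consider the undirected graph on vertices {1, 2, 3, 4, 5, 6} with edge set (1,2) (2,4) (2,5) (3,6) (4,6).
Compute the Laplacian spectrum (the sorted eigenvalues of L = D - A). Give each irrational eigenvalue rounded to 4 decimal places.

Reading degrees in the order [1, 2, 3, 4, 5, 6] gives [1, 3, 1, 2, 1, 2]; set D = diag(1, 3, 1, 2, 1, 2) and form L = D - A. Diagonalising L (or applying a numerical eigensolver to the 6x6 matrix) gives the spectrum above. There is one zero in the spectrum, matching the 1 component.

[0, 0.3249, 1, 1.4608, 3, 4.2143]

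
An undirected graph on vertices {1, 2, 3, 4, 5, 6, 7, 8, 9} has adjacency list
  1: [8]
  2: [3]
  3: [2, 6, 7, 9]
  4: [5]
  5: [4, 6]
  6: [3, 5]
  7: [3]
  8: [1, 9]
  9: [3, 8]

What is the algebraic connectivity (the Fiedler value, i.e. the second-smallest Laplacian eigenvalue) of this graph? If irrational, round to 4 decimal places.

With the vertex order [1, 2, 3, 4, 5, 6, 7, 8, 9], the degrees are [1, 1, 4, 1, 2, 2, 1, 2, 2], giving D = diag(1, 1, 4, 1, 2, 2, 1, 2, 2) and L = D - A. The smallest Laplacian eigenvalue is always 0. The next one, lambda_2 = 0.1981, measures how hard the graph is to disconnect: larger values mean better connectivity. By the matrix-tree theorem the graph has (1/9) * product of the nonzero eigenvalues = 1 spanning tree.

0.1981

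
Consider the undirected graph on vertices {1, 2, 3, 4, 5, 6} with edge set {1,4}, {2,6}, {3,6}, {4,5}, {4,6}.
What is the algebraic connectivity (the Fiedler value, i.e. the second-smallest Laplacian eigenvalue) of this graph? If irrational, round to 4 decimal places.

Reading degrees in the order [1, 2, 3, 4, 5, 6] gives [1, 1, 1, 3, 1, 3]; set D = diag(1, 1, 1, 3, 1, 3) and form L = D - A. The sorted Laplacian eigenvalues are [0, 0.4384, 1, 1, 3, 4.5616]; the algebraic connectivity is the second entry, 0.4384. The largest eigenvalue, 4.5616, is at most the vertex count 6.

0.4384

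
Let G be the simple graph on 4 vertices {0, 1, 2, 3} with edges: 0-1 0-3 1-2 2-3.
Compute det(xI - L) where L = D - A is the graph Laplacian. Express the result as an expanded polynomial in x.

x^4 - 8x^3 + 20x^2 - 16x

With the vertex order [0, 1, 2, 3], the degrees are [2, 2, 2, 2], giving D = diag(2, 2, 2, 2) and L = D - A. L has integer entries, so p(x) = det(xI - L) has integer coefficients. Expanding the determinant yields x^4 - 8x^3 + 20x^2 - 16x. Since p(0) = det(-L) = 0, x divides p(x). By the matrix-tree theorem the graph has (1/4) * product of the nonzero eigenvalues = 4 spanning trees. The eigenvalues sum to 8, which equals trace(L) = 2|E|.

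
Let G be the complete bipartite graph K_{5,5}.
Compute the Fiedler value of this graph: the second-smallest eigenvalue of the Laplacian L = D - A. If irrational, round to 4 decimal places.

The graph has 10 vertices and degree multiset [5, 5, 5, 5, 5, 5, 5, 5, 5, 5]; D is the diagonal matrix of degrees and L = D - A. Computing the eigenvalues of L and sorting gives [0, 5, 5, 5, 5, 5, 5, 5, 5, 10]. The Fiedler value lambda_2 = 5 is strictly positive, so the graph is connected. There is one zero in the spectrum, matching the 1 component. By the matrix-tree theorem the graph has (1/10) * product of the nonzero eigenvalues = 390625 spanning trees.

5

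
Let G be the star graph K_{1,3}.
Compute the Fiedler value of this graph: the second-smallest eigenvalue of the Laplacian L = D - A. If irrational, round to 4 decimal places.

1

The graph has 4 vertices and degree multiset [3, 1, 1, 1]; D is the diagonal matrix of degrees and L = D - A. Computing the eigenvalues of L and sorting gives [0, 1, 1, 4]. The Fiedler value lambda_2 = 1 is strictly positive, so the graph is connected.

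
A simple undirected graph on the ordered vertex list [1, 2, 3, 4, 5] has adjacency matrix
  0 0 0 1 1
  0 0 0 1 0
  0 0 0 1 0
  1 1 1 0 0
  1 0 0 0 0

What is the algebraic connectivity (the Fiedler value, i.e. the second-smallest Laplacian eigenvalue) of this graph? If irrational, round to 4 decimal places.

0.5188

With the vertex order [1, 2, 3, 4, 5], the degrees are [2, 1, 1, 3, 1], giving D = diag(2, 1, 1, 3, 1) and L = D - A. The smallest Laplacian eigenvalue is always 0. The next one, lambda_2 = 0.5188, measures how hard the graph is to disconnect: larger values mean better connectivity. The largest eigenvalue, 4.1701, is at most the vertex count 5.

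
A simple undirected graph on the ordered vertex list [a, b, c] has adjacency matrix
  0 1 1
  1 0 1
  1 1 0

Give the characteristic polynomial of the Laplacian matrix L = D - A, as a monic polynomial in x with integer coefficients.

x^3 - 6x^2 + 9x

With the vertex order [a, b, c], the degrees are [2, 2, 2], giving D = diag(2, 2, 2) and L = D - A. L has integer entries, so p(x) = det(xI - L) has integer coefficients. Expanding the determinant yields x^3 - 6x^2 + 9x. Since p(0) = det(-L) = 0, x divides p(x). The largest eigenvalue, 3, is at most the vertex count 3.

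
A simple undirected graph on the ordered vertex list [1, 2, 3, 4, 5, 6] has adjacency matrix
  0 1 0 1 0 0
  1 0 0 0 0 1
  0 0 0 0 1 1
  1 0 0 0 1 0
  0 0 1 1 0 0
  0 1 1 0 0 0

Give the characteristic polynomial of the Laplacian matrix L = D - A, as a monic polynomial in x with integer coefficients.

x^6 - 12x^5 + 54x^4 - 112x^3 + 105x^2 - 36x

With the vertex order [1, 2, 3, 4, 5, 6], the degrees are [2, 2, 2, 2, 2, 2], giving D = diag(2, 2, 2, 2, 2, 2) and L = D - A. L has integer entries, so p(x) = det(xI - L) has integer coefficients. Expanding the determinant yields x^6 - 12x^5 + 54x^4 - 112x^3 + 105x^2 - 36x. The constant term is 0 because L is singular (the all-ones vector lies in its kernel).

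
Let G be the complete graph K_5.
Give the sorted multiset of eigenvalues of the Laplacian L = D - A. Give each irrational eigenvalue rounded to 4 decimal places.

[0, 5, 5, 5, 5]

The graph has 5 vertices and degree multiset [4, 4, 4, 4, 4]; D is the diagonal matrix of degrees and L = D - A. L is symmetric positive semidefinite, so every eigenvalue is real and nonnegative. The single zero eigenvalue shows the graph is connected. There is one zero in the spectrum, matching the 1 component.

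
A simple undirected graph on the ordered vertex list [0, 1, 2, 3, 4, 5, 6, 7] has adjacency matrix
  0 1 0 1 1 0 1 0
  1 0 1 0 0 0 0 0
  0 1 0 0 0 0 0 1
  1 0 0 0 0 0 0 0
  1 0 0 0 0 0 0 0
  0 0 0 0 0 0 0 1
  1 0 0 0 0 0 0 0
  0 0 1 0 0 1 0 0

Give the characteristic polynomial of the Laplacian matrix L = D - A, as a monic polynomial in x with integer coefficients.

x^8 - 14x^7 + 75x^6 - 198x^5 + 277x^4 - 204x^3 + 71x^2 - 8x

Each diagonal entry of L is the vertex degree and each off-diagonal entry is -1 where an edge is present, 0 otherwise; in the order [0, 1, 2, 3, 4, 5, 6, 7] the diagonal is [4, 2, 2, 1, 1, 1, 1, 2]. Computing det(xI - L) by cofactor expansion (or equivalently via sum-over-permutations) gives x^8 - 14x^7 + 75x^6 - 198x^5 + 277x^4 - 204x^3 + 71x^2 - 8x. Since p(0) = det(-L) = 0, x divides p(x). The largest eigenvalue, 5.0979, is at most the vertex count 8. The eigenvalues sum to 14, which equals trace(L) = 2|E|.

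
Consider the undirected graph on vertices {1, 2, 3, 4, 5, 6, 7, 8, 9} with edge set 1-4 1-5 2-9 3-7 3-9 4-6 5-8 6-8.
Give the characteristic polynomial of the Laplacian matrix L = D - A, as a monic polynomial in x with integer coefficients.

Each diagonal entry of L is the vertex degree and each off-diagonal entry is -1 where an edge is present, 0 otherwise; in the order [1, 2, 3, 4, 5, 6, 7, 8, 9] the diagonal is [2, 1, 2, 2, 2, 2, 1, 2, 2]. L has integer entries, so p(x) = det(xI - L) has integer coefficients. Expanding the determinant yields x^9 - 16x^8 + 105x^7 - 364x^6 + 715x^5 - 790x^4 + 450x^3 - 100x^2. The constant term is 0 because L is singular (the all-ones vector lies in its kernel).

x^9 - 16x^8 + 105x^7 - 364x^6 + 715x^5 - 790x^4 + 450x^3 - 100x^2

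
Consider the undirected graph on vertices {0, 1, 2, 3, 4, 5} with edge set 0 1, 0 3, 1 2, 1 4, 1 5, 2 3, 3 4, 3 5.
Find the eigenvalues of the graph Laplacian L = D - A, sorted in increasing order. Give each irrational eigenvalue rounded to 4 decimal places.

[0, 2, 2, 2, 4, 6]

Each diagonal entry of L is the vertex degree and each off-diagonal entry is -1 where an edge is present, 0 otherwise; in the order [0, 1, 2, 3, 4, 5] the diagonal is [2, 4, 2, 4, 2, 2]. Diagonalising L (or applying a numerical eigensolver to the 6x6 matrix) gives the spectrum above. The largest eigenvalue, 6, is at most the vertex count 6.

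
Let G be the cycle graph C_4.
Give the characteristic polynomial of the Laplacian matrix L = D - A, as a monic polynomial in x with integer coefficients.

The graph has 4 vertices and degree multiset [2, 2, 2, 2]; D is the diagonal matrix of degrees and L = D - A. The eigenvalues of L are [0, 2, 2, 4]; the characteristic polynomial is the product of (x - lambda_i), which multiplies out to x^4 - 8x^3 + 20x^2 - 16x. The coefficient of x^3 equals -trace(L) = -8, matching the sum of degrees.

x^4 - 8x^3 + 20x^2 - 16x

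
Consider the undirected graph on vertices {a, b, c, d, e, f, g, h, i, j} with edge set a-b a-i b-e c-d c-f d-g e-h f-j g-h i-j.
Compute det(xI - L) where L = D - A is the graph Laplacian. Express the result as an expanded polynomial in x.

x^10 - 20x^9 + 170x^8 - 800x^7 + 2275x^6 - 4004x^5 + 4290x^4 - 2640x^3 + 825x^2 - 100x

With the vertex order [a, b, c, d, e, f, g, h, i, j], the degrees are [2, 2, 2, 2, 2, 2, 2, 2, 2, 2], giving D = diag(2, 2, 2, 2, 2, 2, 2, 2, 2, 2) and L = D - A. L has integer entries, so p(x) = det(xI - L) has integer coefficients. Expanding the determinant yields x^10 - 20x^9 + 170x^8 - 800x^7 + 2275x^6 - 4004x^5 + 4290x^4 - 2640x^3 + 825x^2 - 100x. Since p(0) = det(-L) = 0, x divides p(x). The largest eigenvalue, 4, is at most the vertex count 10. The eigenvalues sum to 20, which equals trace(L) = 2|E|.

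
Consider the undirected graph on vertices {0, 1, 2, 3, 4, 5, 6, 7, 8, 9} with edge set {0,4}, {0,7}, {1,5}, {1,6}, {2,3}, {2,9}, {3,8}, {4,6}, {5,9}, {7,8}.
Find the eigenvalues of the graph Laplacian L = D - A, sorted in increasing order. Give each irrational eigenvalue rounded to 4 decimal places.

Reading degrees in the order [0, 1, 2, 3, 4, 5, 6, 7, 8, 9] gives [2, 2, 2, 2, 2, 2, 2, 2, 2, 2]; set D = diag(2, 2, 2, 2, 2, 2, 2, 2, 2, 2) and form L = D - A. Since every row of L sums to 0, the all-ones vector is in the kernel and 0 is an eigenvalue. There is one zero in the spectrum, matching the 1 component. By the matrix-tree theorem the graph has (1/10) * product of the nonzero eigenvalues = 10 spanning trees.

[0, 0.3820, 0.3820, 1.3820, 1.3820, 2.6180, 2.6180, 3.6180, 3.6180, 4]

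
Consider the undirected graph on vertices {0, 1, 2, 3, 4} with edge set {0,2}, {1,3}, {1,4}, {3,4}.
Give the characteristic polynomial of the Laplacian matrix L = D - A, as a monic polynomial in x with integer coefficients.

x^5 - 8x^4 + 21x^3 - 18x^2

With the vertex order [0, 1, 2, 3, 4], the degrees are [1, 2, 1, 2, 2], giving D = diag(1, 2, 1, 2, 2) and L = D - A. L has integer entries, so p(x) = det(xI - L) has integer coefficients. Expanding the determinant yields x^5 - 8x^4 + 21x^3 - 18x^2. The coefficient of x^4 equals -trace(L) = -8, matching the sum of degrees. The largest eigenvalue, 3, is at most the vertex count 5.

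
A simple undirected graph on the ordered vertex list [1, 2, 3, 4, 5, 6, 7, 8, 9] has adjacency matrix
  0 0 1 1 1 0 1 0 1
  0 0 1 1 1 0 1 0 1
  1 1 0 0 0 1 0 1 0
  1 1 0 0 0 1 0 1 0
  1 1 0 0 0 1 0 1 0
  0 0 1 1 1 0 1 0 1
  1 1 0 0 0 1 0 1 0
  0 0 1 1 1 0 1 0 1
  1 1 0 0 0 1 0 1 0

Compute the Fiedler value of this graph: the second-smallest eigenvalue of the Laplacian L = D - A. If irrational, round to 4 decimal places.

With the vertex order [1, 2, 3, 4, 5, 6, 7, 8, 9], the degrees are [5, 5, 4, 4, 4, 5, 4, 5, 4], giving D = diag(5, 5, 4, 4, 4, 5, 4, 5, 4) and L = D - A. The sorted Laplacian eigenvalues are [0, 4, 4, 4, 4, 5, 5, 5, 9]; the algebraic connectivity is the second entry, 4. By the matrix-tree theorem the graph has (1/9) * product of the nonzero eigenvalues = 32000 spanning trees. There is one zero in the spectrum, matching the 1 component.

4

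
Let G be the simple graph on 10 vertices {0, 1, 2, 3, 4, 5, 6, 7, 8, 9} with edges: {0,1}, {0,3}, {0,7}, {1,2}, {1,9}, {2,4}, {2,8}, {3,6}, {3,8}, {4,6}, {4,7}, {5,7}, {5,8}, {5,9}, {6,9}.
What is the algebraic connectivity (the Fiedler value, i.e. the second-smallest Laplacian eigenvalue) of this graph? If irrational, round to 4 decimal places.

Reading degrees in the order [0, 1, 2, 3, 4, 5, 6, 7, 8, 9] gives [3, 3, 3, 3, 3, 3, 3, 3, 3, 3]; set D = diag(3, 3, 3, 3, 3, 3, 3, 3, 3, 3) and form L = D - A. The sorted Laplacian eigenvalues are [0, 2, 2, 2, 2, 2, 5, 5, 5, 5]; the algebraic connectivity is the second entry, 2.

2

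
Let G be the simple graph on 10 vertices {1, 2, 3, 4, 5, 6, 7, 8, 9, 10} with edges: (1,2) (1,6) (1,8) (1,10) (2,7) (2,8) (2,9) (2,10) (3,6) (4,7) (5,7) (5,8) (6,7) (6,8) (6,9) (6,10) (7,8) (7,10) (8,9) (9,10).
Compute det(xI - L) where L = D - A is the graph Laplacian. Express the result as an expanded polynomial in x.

With the vertex order [1, 2, 3, 4, 5, 6, 7, 8, 9, 10], the degrees are [4, 5, 1, 1, 2, 6, 6, 6, 4, 5], giving D = diag(4, 5, 1, 1, 2, 6, 6, 6, 4, 5) and L = D - A. Computing det(xI - L) by cofactor expansion (or equivalently via sum-over-permutations) gives x^10 - 40x^9 + 682x^8 - 6462x^7 + 37174x^6 - 133138x^5 + 292681x^4 - 374830x^3 + 250852x^2 - 66800x. The coefficient of x^9 equals -trace(L) = -40, matching the sum of degrees. The largest eigenvalue, 7.9656, is at most the vertex count 10. The eigenvalues sum to 40, which equals trace(L) = 2|E|.

x^10 - 40x^9 + 682x^8 - 6462x^7 + 37174x^6 - 133138x^5 + 292681x^4 - 374830x^3 + 250852x^2 - 66800x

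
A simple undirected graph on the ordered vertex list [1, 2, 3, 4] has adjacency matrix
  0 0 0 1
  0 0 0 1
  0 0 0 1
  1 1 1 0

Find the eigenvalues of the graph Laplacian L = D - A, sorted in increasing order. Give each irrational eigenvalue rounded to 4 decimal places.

Each diagonal entry of L is the vertex degree and each off-diagonal entry is -1 where an edge is present, 0 otherwise; in the order [1, 2, 3, 4] the diagonal is [1, 1, 1, 3]. The multiplicity of 0 as a Laplacian eigenvalue equals the number of connected components. The single zero eigenvalue shows the graph is connected. There is one zero in the spectrum, matching the 1 component.

[0, 1, 1, 4]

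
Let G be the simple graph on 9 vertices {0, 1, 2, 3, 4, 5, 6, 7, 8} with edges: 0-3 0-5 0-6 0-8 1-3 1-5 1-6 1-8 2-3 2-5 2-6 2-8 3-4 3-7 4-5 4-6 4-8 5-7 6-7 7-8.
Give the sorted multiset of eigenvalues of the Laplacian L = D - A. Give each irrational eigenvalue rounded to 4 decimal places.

[0, 4, 4, 4, 4, 5, 5, 5, 9]

Reading degrees in the order [0, 1, 2, 3, 4, 5, 6, 7, 8] gives [4, 4, 4, 5, 4, 5, 5, 4, 5]; set D = diag(4, 4, 4, 5, 4, 5, 5, 4, 5) and form L = D - A. L is symmetric positive semidefinite, so every eigenvalue is real and nonnegative.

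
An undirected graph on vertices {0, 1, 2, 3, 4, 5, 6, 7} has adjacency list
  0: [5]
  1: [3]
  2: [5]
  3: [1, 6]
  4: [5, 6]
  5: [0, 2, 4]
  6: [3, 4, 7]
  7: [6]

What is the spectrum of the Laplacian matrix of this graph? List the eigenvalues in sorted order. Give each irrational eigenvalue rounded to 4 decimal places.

Each diagonal entry of L is the vertex degree and each off-diagonal entry is -1 where an edge is present, 0 otherwise; in the order [0, 1, 2, 3, 4, 5, 6, 7] the diagonal is [1, 1, 1, 2, 2, 3, 3, 1]. L is symmetric positive semidefinite, so every eigenvalue is real and nonnegative. The single zero eigenvalue shows the graph is connected. The largest eigenvalue, 4.4763, is at most the vertex count 8. By the matrix-tree theorem the graph has (1/8) * product of the nonzero eigenvalues = 1 spanning tree.

[0, 0.2137, 0.6177, 1, 1.4977, 2.3537, 3.8408, 4.4763]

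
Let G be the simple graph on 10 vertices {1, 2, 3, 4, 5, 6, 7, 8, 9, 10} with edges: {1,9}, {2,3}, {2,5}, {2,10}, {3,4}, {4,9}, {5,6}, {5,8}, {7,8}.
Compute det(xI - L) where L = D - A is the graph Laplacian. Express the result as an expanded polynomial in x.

x^10 - 18x^9 + 134x^8 - 536x^7 + 1253x^6 - 1746x^5 + 1421x^4 - 636x^3 + 137x^2 - 10x

Reading degrees in the order [1, 2, 3, 4, 5, 6, 7, 8, 9, 10] gives [1, 3, 2, 2, 3, 1, 1, 2, 2, 1]; set D = diag(1, 3, 2, 2, 3, 1, 1, 2, 2, 1) and form L = D - A. Computing det(xI - L) by cofactor expansion (or equivalently via sum-over-permutations) gives x^10 - 18x^9 + 134x^8 - 536x^7 + 1253x^6 - 1746x^5 + 1421x^4 - 636x^3 + 137x^2 - 10x. The coefficient of x^9 equals -trace(L) = -18, matching the sum of degrees. By the matrix-tree theorem the graph has (1/10) * product of the nonzero eigenvalues = 1 spanning tree.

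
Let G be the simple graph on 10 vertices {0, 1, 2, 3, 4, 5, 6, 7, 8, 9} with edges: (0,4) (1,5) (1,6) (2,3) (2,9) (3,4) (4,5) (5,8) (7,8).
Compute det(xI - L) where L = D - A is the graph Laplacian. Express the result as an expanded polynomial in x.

Each diagonal entry of L is the vertex degree and each off-diagonal entry is -1 where an edge is present, 0 otherwise; in the order [0, 1, 2, 3, 4, 5, 6, 7, 8, 9] the diagonal is [1, 2, 2, 2, 3, 3, 1, 1, 2, 1]. Computing det(xI - L) by cofactor expansion (or equivalently via sum-over-permutations) gives x^10 - 18x^9 + 134x^8 - 536x^7 + 1252x^6 - 1738x^5 + 1399x^4 - 612x^3 + 130x^2 - 10x. Since p(0) = det(-L) = 0, x divides p(x). The eigenvalues sum to 18, which equals trace(L) = 2|E|.

x^10 - 18x^9 + 134x^8 - 536x^7 + 1252x^6 - 1738x^5 + 1399x^4 - 612x^3 + 130x^2 - 10x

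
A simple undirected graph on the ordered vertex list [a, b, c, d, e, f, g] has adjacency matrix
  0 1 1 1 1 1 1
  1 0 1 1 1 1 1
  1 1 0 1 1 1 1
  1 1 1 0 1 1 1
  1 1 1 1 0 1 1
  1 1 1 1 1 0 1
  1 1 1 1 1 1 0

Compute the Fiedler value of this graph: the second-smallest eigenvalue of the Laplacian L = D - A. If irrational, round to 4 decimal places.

Each diagonal entry of L is the vertex degree and each off-diagonal entry is -1 where an edge is present, 0 otherwise; in the order [a, b, c, d, e, f, g] the diagonal is [6, 6, 6, 6, 6, 6, 6]. The sorted Laplacian eigenvalues are [0, 7, 7, 7, 7, 7, 7]; the algebraic connectivity is the second entry, 7. The largest eigenvalue, 7, is at most the vertex count 7.

7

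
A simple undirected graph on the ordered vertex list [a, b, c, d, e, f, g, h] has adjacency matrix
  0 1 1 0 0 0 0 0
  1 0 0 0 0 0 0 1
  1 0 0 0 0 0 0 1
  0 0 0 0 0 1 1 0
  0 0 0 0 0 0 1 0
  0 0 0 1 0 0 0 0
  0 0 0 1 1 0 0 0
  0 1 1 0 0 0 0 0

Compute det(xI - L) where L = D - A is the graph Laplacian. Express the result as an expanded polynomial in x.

Reading degrees in the order [a, b, c, d, e, f, g, h] gives [2, 2, 2, 2, 1, 1, 2, 2]; set D = diag(2, 2, 2, 2, 1, 1, 2, 2) and form L = D - A. Computing det(xI - L) by cofactor expansion (or equivalently via sum-over-permutations) gives x^8 - 14x^7 + 78x^6 - 220x^5 + 328x^4 - 240x^3 + 64x^2. The coefficient of x^7 equals -trace(L) = -14, matching the sum of degrees.

x^8 - 14x^7 + 78x^6 - 220x^5 + 328x^4 - 240x^3 + 64x^2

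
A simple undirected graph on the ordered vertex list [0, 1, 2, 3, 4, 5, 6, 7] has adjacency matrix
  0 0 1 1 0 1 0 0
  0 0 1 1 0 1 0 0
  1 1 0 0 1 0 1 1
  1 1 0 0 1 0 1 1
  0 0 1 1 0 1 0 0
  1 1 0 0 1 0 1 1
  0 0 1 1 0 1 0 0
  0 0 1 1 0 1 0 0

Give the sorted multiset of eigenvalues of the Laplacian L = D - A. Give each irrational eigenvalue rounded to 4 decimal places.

Each diagonal entry of L is the vertex degree and each off-diagonal entry is -1 where an edge is present, 0 otherwise; in the order [0, 1, 2, 3, 4, 5, 6, 7] the diagonal is [3, 3, 5, 5, 3, 5, 3, 3]. Since every row of L sums to 0, the all-ones vector is in the kernel and 0 is an eigenvalue. The single zero eigenvalue shows the graph is connected. There is one zero in the spectrum, matching the 1 component.

[0, 3, 3, 3, 3, 5, 5, 8]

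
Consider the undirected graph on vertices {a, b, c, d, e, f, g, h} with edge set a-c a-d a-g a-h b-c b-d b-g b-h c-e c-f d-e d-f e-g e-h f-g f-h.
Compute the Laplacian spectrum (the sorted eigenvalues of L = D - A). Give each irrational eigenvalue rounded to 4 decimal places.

Each diagonal entry of L is the vertex degree and each off-diagonal entry is -1 where an edge is present, 0 otherwise; in the order [a, b, c, d, e, f, g, h] the diagonal is [4, 4, 4, 4, 4, 4, 4, 4]. L is symmetric positive semidefinite, so every eigenvalue is real and nonnegative.

[0, 4, 4, 4, 4, 4, 4, 8]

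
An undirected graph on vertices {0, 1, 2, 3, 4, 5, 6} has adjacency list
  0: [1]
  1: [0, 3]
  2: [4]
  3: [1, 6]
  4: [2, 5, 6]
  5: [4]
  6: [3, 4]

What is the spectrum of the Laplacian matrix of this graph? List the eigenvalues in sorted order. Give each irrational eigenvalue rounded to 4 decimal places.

With the vertex order [0, 1, 2, 3, 4, 5, 6], the degrees are [1, 2, 1, 2, 3, 1, 2], giving D = diag(1, 2, 1, 2, 3, 1, 2) and L = D - A. The multiplicity of 0 as a Laplacian eigenvalue equals the number of connected components. There is one zero in the spectrum, matching the 1 component.

[0, 0.2254, 1, 1, 2.1859, 3.3604, 4.2283]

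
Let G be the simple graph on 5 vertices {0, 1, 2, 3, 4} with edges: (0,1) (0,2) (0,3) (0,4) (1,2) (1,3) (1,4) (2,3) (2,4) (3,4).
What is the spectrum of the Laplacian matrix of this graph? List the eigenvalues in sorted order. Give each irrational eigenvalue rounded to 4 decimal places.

[0, 5, 5, 5, 5]

With the vertex order [0, 1, 2, 3, 4], the degrees are [4, 4, 4, 4, 4], giving D = diag(4, 4, 4, 4, 4) and L = D - A. The multiplicity of 0 as a Laplacian eigenvalue equals the number of connected components.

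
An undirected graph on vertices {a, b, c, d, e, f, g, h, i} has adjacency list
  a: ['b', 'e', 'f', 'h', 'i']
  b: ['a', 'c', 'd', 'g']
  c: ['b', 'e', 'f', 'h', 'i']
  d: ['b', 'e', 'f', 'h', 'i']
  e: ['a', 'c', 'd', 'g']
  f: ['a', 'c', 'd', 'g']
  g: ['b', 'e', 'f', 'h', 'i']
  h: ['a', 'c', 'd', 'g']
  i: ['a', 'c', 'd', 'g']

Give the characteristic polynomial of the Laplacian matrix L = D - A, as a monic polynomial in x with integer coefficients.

Each diagonal entry of L is the vertex degree and each off-diagonal entry is -1 where an edge is present, 0 otherwise; in the order [a, b, c, d, e, f, g, h, i] the diagonal is [5, 4, 5, 5, 4, 4, 5, 4, 4]. L has integer entries, so p(x) = det(xI - L) has integer coefficients. Expanding the determinant yields x^9 - 40x^8 + 690x^7 - 6720x^6 + 40485x^5 - 154704x^4 + 366560x^3 - 492800x^2 + 288000x. Since p(0) = det(-L) = 0, x divides p(x).

x^9 - 40x^8 + 690x^7 - 6720x^6 + 40485x^5 - 154704x^4 + 366560x^3 - 492800x^2 + 288000x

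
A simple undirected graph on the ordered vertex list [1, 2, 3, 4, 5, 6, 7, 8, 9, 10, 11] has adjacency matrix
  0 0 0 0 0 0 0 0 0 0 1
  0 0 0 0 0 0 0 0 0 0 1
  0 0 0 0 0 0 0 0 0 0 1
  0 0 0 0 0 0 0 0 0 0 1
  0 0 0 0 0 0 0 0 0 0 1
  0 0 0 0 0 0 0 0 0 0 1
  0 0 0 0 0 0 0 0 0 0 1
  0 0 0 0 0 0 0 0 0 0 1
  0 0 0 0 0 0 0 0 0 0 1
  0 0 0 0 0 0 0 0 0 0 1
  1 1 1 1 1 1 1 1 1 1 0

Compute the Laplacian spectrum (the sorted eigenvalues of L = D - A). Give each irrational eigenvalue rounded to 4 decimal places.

[0, 1, 1, 1, 1, 1, 1, 1, 1, 1, 11]

Reading degrees in the order [1, 2, 3, 4, 5, 6, 7, 8, 9, 10, 11] gives [1, 1, 1, 1, 1, 1, 1, 1, 1, 1, 10]; set D = diag(1, 1, 1, 1, 1, 1, 1, 1, 1, 1, 10) and form L = D - A. The multiplicity of 0 as a Laplacian eigenvalue equals the number of connected components. The single zero eigenvalue shows the graph is connected. By the matrix-tree theorem the graph has (1/11) * product of the nonzero eigenvalues = 1 spanning tree.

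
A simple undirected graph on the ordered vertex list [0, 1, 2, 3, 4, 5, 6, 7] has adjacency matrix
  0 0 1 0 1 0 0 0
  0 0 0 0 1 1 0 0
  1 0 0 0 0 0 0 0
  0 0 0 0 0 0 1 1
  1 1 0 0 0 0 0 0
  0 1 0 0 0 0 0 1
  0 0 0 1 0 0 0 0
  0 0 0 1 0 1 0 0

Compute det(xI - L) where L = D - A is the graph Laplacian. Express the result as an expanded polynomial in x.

x^8 - 14x^7 + 78x^6 - 220x^5 + 330x^4 - 252x^3 + 84x^2 - 8x

Each diagonal entry of L is the vertex degree and each off-diagonal entry is -1 where an edge is present, 0 otherwise; in the order [0, 1, 2, 3, 4, 5, 6, 7] the diagonal is [2, 2, 1, 2, 2, 2, 1, 2]. Computing det(xI - L) by cofactor expansion (or equivalently via sum-over-permutations) gives x^8 - 14x^7 + 78x^6 - 220x^5 + 330x^4 - 252x^3 + 84x^2 - 8x. The constant term is 0 because L is singular (the all-ones vector lies in its kernel). There is one zero in the spectrum, matching the 1 component.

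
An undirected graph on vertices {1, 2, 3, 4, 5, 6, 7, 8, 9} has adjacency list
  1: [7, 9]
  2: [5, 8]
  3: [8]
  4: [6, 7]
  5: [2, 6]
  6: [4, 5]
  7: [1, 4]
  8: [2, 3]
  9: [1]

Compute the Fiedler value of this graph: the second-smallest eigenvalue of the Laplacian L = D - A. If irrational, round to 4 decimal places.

Each diagonal entry of L is the vertex degree and each off-diagonal entry is -1 where an edge is present, 0 otherwise; in the order [1, 2, 3, 4, 5, 6, 7, 8, 9] the diagonal is [2, 2, 1, 2, 2, 2, 2, 2, 1]. The smallest Laplacian eigenvalue is always 0. The next one, lambda_2 = 0.1206, measures how hard the graph is to disconnect: larger values mean better connectivity. There is one zero in the spectrum, matching the 1 component.

0.1206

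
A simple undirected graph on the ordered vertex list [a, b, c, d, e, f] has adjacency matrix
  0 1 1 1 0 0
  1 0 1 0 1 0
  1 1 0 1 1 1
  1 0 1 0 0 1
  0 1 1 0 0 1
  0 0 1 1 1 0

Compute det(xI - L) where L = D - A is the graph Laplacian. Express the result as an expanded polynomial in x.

x^6 - 20x^5 + 155x^4 - 580x^3 + 1045x^2 - 726x

Each diagonal entry of L is the vertex degree and each off-diagonal entry is -1 where an edge is present, 0 otherwise; in the order [a, b, c, d, e, f] the diagonal is [3, 3, 5, 3, 3, 3]. Computing det(xI - L) by cofactor expansion (or equivalently via sum-over-permutations) gives x^6 - 20x^5 + 155x^4 - 580x^3 + 1045x^2 - 726x. The coefficient of x^5 equals -trace(L) = -20, matching the sum of degrees. By the matrix-tree theorem the graph has (1/6) * product of the nonzero eigenvalues = 121 spanning trees.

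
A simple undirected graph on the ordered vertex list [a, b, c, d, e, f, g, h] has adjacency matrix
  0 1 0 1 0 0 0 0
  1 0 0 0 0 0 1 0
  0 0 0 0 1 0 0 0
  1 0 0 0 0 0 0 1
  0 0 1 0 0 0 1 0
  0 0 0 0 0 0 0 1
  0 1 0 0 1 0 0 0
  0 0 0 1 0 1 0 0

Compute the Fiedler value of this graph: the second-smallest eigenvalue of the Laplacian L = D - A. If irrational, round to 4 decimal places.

With the vertex order [a, b, c, d, e, f, g, h], the degrees are [2, 2, 1, 2, 2, 1, 2, 2], giving D = diag(2, 2, 1, 2, 2, 1, 2, 2) and L = D - A. The sorted Laplacian eigenvalues are [0, 0.1522, 0.5858, 1.2346, 2, 2.7654, 3.4142, 3.8478]; the algebraic connectivity is the second entry, 0.1522.

0.1522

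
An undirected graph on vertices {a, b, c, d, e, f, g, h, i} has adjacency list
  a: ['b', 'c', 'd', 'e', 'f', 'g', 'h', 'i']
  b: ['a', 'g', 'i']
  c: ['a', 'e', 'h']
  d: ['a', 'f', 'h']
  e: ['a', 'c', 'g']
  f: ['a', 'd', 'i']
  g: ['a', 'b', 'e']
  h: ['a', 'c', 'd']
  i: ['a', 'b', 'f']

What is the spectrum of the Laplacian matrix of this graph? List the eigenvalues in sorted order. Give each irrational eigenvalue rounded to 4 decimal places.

Reading degrees in the order [a, b, c, d, e, f, g, h, i] gives [8, 3, 3, 3, 3, 3, 3, 3, 3]; set D = diag(8, 3, 3, 3, 3, 3, 3, 3, 3) and form L = D - A. The multiplicity of 0 as a Laplacian eigenvalue equals the number of connected components. The single zero eigenvalue shows the graph is connected.

[0, 1.5858, 1.5858, 3, 3, 4.4142, 4.4142, 5, 9]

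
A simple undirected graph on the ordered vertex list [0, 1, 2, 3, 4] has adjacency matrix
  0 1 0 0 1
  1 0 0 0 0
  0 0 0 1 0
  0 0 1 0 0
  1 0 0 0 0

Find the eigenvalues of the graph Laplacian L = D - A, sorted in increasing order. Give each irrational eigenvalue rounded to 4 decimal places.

With the vertex order [0, 1, 2, 3, 4], the degrees are [2, 1, 1, 1, 1], giving D = diag(2, 1, 1, 1, 1) and L = D - A. L is symmetric positive semidefinite, so every eigenvalue is real and nonnegative. The 2 zero eigenvalues correspond to the 2 connected components. The eigenvalues sum to 6, which equals trace(L) = 2|E|.

[0, 0, 1, 2, 3]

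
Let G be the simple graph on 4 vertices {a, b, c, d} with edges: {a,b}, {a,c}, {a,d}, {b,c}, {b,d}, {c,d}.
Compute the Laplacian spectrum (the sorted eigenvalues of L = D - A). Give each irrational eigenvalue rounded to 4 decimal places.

[0, 4, 4, 4]

With the vertex order [a, b, c, d], the degrees are [3, 3, 3, 3], giving D = diag(3, 3, 3, 3) and L = D - A. The multiplicity of 0 as a Laplacian eigenvalue equals the number of connected components. The single zero eigenvalue shows the graph is connected. There is one zero in the spectrum, matching the 1 component. The largest eigenvalue, 4, is at most the vertex count 4.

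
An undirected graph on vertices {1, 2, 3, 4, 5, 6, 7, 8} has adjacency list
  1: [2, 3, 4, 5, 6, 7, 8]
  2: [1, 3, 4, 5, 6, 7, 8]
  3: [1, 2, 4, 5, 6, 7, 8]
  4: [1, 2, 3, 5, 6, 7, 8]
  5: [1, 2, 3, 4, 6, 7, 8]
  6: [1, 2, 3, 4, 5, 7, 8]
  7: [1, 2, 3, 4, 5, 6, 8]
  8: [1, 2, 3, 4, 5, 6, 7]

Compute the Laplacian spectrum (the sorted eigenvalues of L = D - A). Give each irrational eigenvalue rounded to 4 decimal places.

[0, 8, 8, 8, 8, 8, 8, 8]

Each diagonal entry of L is the vertex degree and each off-diagonal entry is -1 where an edge is present, 0 otherwise; in the order [1, 2, 3, 4, 5, 6, 7, 8] the diagonal is [7, 7, 7, 7, 7, 7, 7, 7]. Since every row of L sums to 0, the all-ones vector is in the kernel and 0 is an eigenvalue. The largest eigenvalue, 8, is at most the vertex count 8.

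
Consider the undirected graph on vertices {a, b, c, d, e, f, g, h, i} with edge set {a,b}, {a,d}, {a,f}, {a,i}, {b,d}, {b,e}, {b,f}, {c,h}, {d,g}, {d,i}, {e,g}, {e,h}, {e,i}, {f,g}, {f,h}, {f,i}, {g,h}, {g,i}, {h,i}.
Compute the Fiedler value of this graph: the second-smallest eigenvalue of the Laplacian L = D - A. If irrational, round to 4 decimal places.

0.8727

Each diagonal entry of L is the vertex degree and each off-diagonal entry is -1 where an edge is present, 0 otherwise; in the order [a, b, c, d, e, f, g, h, i] the diagonal is [4, 4, 1, 4, 4, 5, 5, 5, 6]. Computing the eigenvalues of L and sorting gives [0, 0.8727, 2.9581, 4.0386, 4.2896, 5.2045, 6.2791, 6.8656, 7.4917]. The Fiedler value lambda_2 = 0.8727 is strictly positive, so the graph is connected. The eigenvalues sum to 38, which equals trace(L) = 2|E|.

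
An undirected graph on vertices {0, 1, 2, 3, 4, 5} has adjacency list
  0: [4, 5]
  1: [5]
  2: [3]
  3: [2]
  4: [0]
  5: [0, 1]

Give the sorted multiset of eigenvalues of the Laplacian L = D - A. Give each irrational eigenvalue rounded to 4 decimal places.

[0, 0, 0.5858, 2, 2, 3.4142]

With the vertex order [0, 1, 2, 3, 4, 5], the degrees are [2, 1, 1, 1, 1, 2], giving D = diag(2, 1, 1, 1, 1, 2) and L = D - A. The multiplicity of 0 as a Laplacian eigenvalue equals the number of connected components. The 2 zero eigenvalues correspond to the 2 connected components. The eigenvalues sum to 8, which equals trace(L) = 2|E|.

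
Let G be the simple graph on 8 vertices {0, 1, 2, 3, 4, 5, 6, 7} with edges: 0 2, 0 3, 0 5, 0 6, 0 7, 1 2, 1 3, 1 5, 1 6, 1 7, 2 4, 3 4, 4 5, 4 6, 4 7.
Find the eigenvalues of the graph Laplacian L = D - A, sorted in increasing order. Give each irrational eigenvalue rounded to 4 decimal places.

[0, 3, 3, 3, 3, 5, 5, 8]

Each diagonal entry of L is the vertex degree and each off-diagonal entry is -1 where an edge is present, 0 otherwise; in the order [0, 1, 2, 3, 4, 5, 6, 7] the diagonal is [5, 5, 3, 3, 5, 3, 3, 3]. Since every row of L sums to 0, the all-ones vector is in the kernel and 0 is an eigenvalue. By the matrix-tree theorem the graph has (1/8) * product of the nonzero eigenvalues = 2025 spanning trees. The eigenvalues sum to 30, which equals trace(L) = 2|E|.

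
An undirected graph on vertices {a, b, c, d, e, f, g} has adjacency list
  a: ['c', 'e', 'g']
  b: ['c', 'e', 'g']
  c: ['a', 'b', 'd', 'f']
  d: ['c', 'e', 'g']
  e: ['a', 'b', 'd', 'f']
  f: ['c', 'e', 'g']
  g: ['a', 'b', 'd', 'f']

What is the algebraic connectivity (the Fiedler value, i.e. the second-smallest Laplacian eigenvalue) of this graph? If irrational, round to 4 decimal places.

With the vertex order [a, b, c, d, e, f, g], the degrees are [3, 3, 4, 3, 4, 3, 4], giving D = diag(3, 3, 4, 3, 4, 3, 4) and L = D - A. The sorted Laplacian eigenvalues are [0, 3, 3, 3, 4, 4, 7]; the algebraic connectivity is the second entry, 3. The largest eigenvalue, 7, is at most the vertex count 7.

3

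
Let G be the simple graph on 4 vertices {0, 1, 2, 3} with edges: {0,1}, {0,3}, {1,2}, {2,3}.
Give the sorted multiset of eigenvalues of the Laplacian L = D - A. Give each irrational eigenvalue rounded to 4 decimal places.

Each diagonal entry of L is the vertex degree and each off-diagonal entry is -1 where an edge is present, 0 otherwise; in the order [0, 1, 2, 3] the diagonal is [2, 2, 2, 2]. Since every row of L sums to 0, the all-ones vector is in the kernel and 0 is an eigenvalue.

[0, 2, 2, 4]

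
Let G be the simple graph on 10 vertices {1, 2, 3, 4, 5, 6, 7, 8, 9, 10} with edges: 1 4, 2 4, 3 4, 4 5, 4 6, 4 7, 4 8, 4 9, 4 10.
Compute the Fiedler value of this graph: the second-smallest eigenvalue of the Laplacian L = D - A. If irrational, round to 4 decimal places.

With the vertex order [1, 2, 3, 4, 5, 6, 7, 8, 9, 10], the degrees are [1, 1, 1, 9, 1, 1, 1, 1, 1, 1], giving D = diag(1, 1, 1, 9, 1, 1, 1, 1, 1, 1) and L = D - A. Computing the eigenvalues of L and sorting gives [0, 1, 1, 1, 1, 1, 1, 1, 1, 10]. The Fiedler value lambda_2 = 1 is strictly positive, so the graph is connected. There is one zero in the spectrum, matching the 1 component. The largest eigenvalue, 10, is at most the vertex count 10.

1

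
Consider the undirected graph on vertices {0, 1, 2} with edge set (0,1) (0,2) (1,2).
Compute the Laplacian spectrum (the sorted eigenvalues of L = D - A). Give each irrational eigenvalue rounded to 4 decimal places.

[0, 3, 3]

With the vertex order [0, 1, 2], the degrees are [2, 2, 2], giving D = diag(2, 2, 2) and L = D - A. The multiplicity of 0 as a Laplacian eigenvalue equals the number of connected components. By the matrix-tree theorem the graph has (1/3) * product of the nonzero eigenvalues = 3 spanning trees.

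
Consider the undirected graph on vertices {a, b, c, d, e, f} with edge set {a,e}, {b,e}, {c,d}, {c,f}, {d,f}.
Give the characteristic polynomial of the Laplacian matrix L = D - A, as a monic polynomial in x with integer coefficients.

x^6 - 10x^5 + 36x^4 - 54x^3 + 27x^2

Each diagonal entry of L is the vertex degree and each off-diagonal entry is -1 where an edge is present, 0 otherwise; in the order [a, b, c, d, e, f] the diagonal is [1, 1, 2, 2, 2, 2]. The eigenvalues of L are [0, 0, 1, 3, 3, 3]; the characteristic polynomial is the product of (x - lambda_i), which multiplies out to x^6 - 10x^5 + 36x^4 - 54x^3 + 27x^2. Since p(0) = det(-L) = 0, x divides p(x). The largest eigenvalue, 3, is at most the vertex count 6.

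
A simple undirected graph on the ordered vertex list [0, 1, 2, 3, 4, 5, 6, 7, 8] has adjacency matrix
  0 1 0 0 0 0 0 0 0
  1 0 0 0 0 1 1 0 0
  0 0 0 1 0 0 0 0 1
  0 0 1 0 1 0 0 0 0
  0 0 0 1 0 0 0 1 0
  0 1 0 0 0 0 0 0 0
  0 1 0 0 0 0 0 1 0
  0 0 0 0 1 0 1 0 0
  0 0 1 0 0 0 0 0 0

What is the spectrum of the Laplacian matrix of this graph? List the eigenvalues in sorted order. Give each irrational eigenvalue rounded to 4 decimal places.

With the vertex order [0, 1, 2, 3, 4, 5, 6, 7, 8], the degrees are [1, 3, 2, 2, 2, 1, 2, 2, 1], giving D = diag(1, 3, 2, 2, 2, 1, 2, 2, 1) and L = D - A. The multiplicity of 0 as a Laplacian eigenvalue equals the number of connected components. The largest eigenvalue, 4.2350, is at most the vertex count 9. There is one zero in the spectrum, matching the 1 component.

[0, 0.1289, 0.5540, 1, 1.2613, 2.1326, 3, 3.6881, 4.2350]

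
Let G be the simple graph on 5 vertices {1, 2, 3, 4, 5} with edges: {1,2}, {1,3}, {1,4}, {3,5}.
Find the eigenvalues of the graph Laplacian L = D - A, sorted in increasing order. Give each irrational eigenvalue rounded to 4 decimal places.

Reading degrees in the order [1, 2, 3, 4, 5] gives [3, 1, 2, 1, 1]; set D = diag(3, 1, 2, 1, 1) and form L = D - A. L is symmetric positive semidefinite, so every eigenvalue is real and nonnegative. The largest eigenvalue, 4.1701, is at most the vertex count 5.

[0, 0.5188, 1, 2.3111, 4.1701]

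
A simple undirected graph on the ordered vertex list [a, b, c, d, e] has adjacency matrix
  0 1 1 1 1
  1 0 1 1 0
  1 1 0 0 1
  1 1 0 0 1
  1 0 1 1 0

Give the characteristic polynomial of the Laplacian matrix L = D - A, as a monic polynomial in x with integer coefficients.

With the vertex order [a, b, c, d, e], the degrees are [4, 3, 3, 3, 3], giving D = diag(4, 3, 3, 3, 3) and L = D - A. Computing det(xI - L) by cofactor expansion (or equivalently via sum-over-permutations) gives x^5 - 16x^4 + 94x^3 - 240x^2 + 225x. The constant term is 0 because L is singular (the all-ones vector lies in its kernel). There is one zero in the spectrum, matching the 1 component.

x^5 - 16x^4 + 94x^3 - 240x^2 + 225x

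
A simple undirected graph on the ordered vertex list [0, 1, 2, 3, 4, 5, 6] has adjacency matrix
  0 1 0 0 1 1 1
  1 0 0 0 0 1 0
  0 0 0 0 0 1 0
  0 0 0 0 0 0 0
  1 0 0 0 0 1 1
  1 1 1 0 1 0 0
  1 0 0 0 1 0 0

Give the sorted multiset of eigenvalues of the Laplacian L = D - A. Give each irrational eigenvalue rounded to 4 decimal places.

With the vertex order [0, 1, 2, 3, 4, 5, 6], the degrees are [4, 2, 1, 0, 3, 4, 2], giving D = diag(4, 2, 1, 0, 3, 4, 2) and L = D - A. Diagonalising L (or applying a numerical eigensolver to the 7x7 matrix) gives the spectrum above. The 2 zero eigenvalues correspond to the 2 connected components. The eigenvalues sum to 16, which equals trace(L) = 2|E|.

[0, 0, 0.8851, 1.6972, 3.2541, 4.8608, 5.3028]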